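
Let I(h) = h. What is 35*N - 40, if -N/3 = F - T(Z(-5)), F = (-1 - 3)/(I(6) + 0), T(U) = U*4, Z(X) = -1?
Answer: -390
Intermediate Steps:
T(U) = 4*U
F = -⅔ (F = (-1 - 3)/(6 + 0) = -4/6 = -4*⅙ = -⅔ ≈ -0.66667)
N = -10 (N = -3*(-⅔ - 4*(-1)) = -3*(-⅔ - 1*(-4)) = -3*(-⅔ + 4) = -3*10/3 = -10)
35*N - 40 = 35*(-10) - 40 = -350 - 40 = -390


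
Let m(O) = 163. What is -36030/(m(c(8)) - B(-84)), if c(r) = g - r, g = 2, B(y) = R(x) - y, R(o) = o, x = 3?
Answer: -18015/38 ≈ -474.08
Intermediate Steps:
B(y) = 3 - y
c(r) = 2 - r
-36030/(m(c(8)) - B(-84)) = -36030/(163 - (3 - 1*(-84))) = -36030/(163 - (3 + 84)) = -36030/(163 - 1*87) = -36030/(163 - 87) = -36030/76 = -36030*1/76 = -18015/38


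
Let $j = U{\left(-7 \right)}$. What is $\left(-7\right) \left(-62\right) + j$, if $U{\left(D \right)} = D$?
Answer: $427$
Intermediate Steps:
$j = -7$
$\left(-7\right) \left(-62\right) + j = \left(-7\right) \left(-62\right) - 7 = 434 - 7 = 427$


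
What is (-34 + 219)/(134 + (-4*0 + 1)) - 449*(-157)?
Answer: 1903348/27 ≈ 70494.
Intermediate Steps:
(-34 + 219)/(134 + (-4*0 + 1)) - 449*(-157) = 185/(134 + (0 + 1)) + 70493 = 185/(134 + 1) + 70493 = 185/135 + 70493 = 185*(1/135) + 70493 = 37/27 + 70493 = 1903348/27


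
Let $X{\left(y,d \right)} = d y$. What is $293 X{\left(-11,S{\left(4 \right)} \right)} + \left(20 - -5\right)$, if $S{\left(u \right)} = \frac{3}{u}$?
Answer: $- \frac{9569}{4} \approx -2392.3$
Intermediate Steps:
$293 X{\left(-11,S{\left(4 \right)} \right)} + \left(20 - -5\right) = 293 \cdot \frac{3}{4} \left(-11\right) + \left(20 - -5\right) = 293 \cdot 3 \cdot \frac{1}{4} \left(-11\right) + \left(20 + 5\right) = 293 \cdot \frac{3}{4} \left(-11\right) + 25 = 293 \left(- \frac{33}{4}\right) + 25 = - \frac{9669}{4} + 25 = - \frac{9569}{4}$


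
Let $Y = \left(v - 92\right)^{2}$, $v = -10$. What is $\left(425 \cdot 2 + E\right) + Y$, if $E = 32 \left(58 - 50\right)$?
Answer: $11510$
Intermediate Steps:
$Y = 10404$ ($Y = \left(-10 - 92\right)^{2} = \left(-102\right)^{2} = 10404$)
$E = 256$ ($E = 32 \cdot 8 = 256$)
$\left(425 \cdot 2 + E\right) + Y = \left(425 \cdot 2 + 256\right) + 10404 = \left(850 + 256\right) + 10404 = 1106 + 10404 = 11510$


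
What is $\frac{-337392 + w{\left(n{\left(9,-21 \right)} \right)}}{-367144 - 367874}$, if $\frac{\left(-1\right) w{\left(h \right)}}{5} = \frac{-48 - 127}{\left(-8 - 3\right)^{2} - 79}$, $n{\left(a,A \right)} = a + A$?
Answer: $\frac{2024227}{4410108} \approx 0.459$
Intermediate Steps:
$n{\left(a,A \right)} = A + a$
$w{\left(h \right)} = \frac{125}{6}$ ($w{\left(h \right)} = - 5 \frac{-48 - 127}{\left(-8 - 3\right)^{2} - 79} = - 5 \left(- \frac{175}{\left(-11\right)^{2} - 79}\right) = - 5 \left(- \frac{175}{121 - 79}\right) = - 5 \left(- \frac{175}{42}\right) = - 5 \left(\left(-175\right) \frac{1}{42}\right) = \left(-5\right) \left(- \frac{25}{6}\right) = \frac{125}{6}$)
$\frac{-337392 + w{\left(n{\left(9,-21 \right)} \right)}}{-367144 - 367874} = \frac{-337392 + \frac{125}{6}}{-367144 - 367874} = - \frac{2024227}{6 \left(-735018\right)} = \left(- \frac{2024227}{6}\right) \left(- \frac{1}{735018}\right) = \frac{2024227}{4410108}$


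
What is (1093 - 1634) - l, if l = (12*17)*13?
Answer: -3193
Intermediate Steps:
l = 2652 (l = 204*13 = 2652)
(1093 - 1634) - l = (1093 - 1634) - 1*2652 = -541 - 2652 = -3193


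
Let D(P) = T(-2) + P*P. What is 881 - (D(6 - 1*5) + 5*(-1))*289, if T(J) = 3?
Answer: 1170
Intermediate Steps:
D(P) = 3 + P² (D(P) = 3 + P*P = 3 + P²)
881 - (D(6 - 1*5) + 5*(-1))*289 = 881 - ((3 + (6 - 1*5)²) + 5*(-1))*289 = 881 - ((3 + (6 - 5)²) - 5)*289 = 881 - ((3 + 1²) - 5)*289 = 881 - ((3 + 1) - 5)*289 = 881 - (4 - 5)*289 = 881 - (-1)*289 = 881 - 1*(-289) = 881 + 289 = 1170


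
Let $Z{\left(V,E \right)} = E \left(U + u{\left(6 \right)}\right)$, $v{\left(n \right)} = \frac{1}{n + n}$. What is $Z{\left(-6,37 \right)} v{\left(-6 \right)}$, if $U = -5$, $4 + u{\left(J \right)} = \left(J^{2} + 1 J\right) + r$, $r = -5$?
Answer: $- \frac{259}{3} \approx -86.333$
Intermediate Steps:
$u{\left(J \right)} = -9 + J + J^{2}$ ($u{\left(J \right)} = -4 - \left(5 - J - J^{2}\right) = -4 + \left(-5 + J + J^{2}\right) = -9 + J + J^{2}$)
$v{\left(n \right)} = \frac{1}{2 n}$
$Z{\left(V,E \right)} = 28 E$ ($Z{\left(V,E \right)} = E \left(-5 + \left(-9 + 6 + 6^{2}\right)\right) = E \left(-5 + \left(-9 + 6 + 36\right)\right) = E \left(-5 + 33\right) = E 28 = 28 E$)
$Z{\left(-6,37 \right)} v{\left(-6 \right)} = 28 \cdot 37 \frac{1}{2 \left(-6\right)} = 1036 \cdot \frac{1}{2} \left(- \frac{1}{6}\right) = 1036 \left(- \frac{1}{12}\right) = - \frac{259}{3}$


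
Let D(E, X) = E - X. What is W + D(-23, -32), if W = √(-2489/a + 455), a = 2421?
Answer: 9 + √295648754/807 ≈ 30.307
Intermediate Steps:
W = √295648754/807 (W = √(-2489/2421 + 455) = √(1099066/2421) = √295648754/807 ≈ 21.307)
W + D(-23, -32) = √295648754/807 + (-23 - 1*(-32)) = √295648754/807 + (-23 + 32) = √295648754/807 + 9 = 9 + √295648754/807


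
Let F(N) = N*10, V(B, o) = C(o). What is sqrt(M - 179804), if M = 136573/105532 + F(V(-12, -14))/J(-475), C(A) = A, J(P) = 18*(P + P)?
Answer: I*sqrt(40662518105747244385)/15038310 ≈ 424.03*I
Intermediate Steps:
J(P) = 36*P (J(P) = 18*(2*P) = 36*P)
V(B, o) = o
F(N) = 10*N
M = 117508639/90229860 (M = 136573/105532 + (10*(-14))/((36*(-475))) = 136573*(1/105532) - 140/(-17100) = 136573/105532 - 140*(-1/17100) = 136573/105532 + 7/855 = 117508639/90229860 ≈ 1.3023)
sqrt(M - 179804) = sqrt(117508639/90229860 - 179804) = sqrt(-16223572238801/90229860) = I*sqrt(40662518105747244385)/15038310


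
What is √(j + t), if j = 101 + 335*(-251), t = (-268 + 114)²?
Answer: 2*I*√15067 ≈ 245.5*I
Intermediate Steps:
t = 23716 (t = (-154)² = 23716)
j = -83984 (j = 101 - 84085 = -83984)
√(j + t) = √(-83984 + 23716) = √(-60268) = 2*I*√15067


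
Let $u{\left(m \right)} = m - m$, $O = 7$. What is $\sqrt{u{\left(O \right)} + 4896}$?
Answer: $12 \sqrt{34} \approx 69.971$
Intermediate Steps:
$u{\left(m \right)} = 0$
$\sqrt{u{\left(O \right)} + 4896} = \sqrt{0 + 4896} = \sqrt{4896} = 12 \sqrt{34}$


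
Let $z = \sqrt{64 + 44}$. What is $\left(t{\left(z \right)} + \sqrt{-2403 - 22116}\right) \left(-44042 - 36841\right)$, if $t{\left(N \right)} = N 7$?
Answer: $- 3397086 \sqrt{3} - 80883 i \sqrt{24519} \approx -5.8839 \cdot 10^{6} - 1.2665 \cdot 10^{7} i$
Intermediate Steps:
$z = 6 \sqrt{3}$ ($z = \sqrt{108} = 6 \sqrt{3} \approx 10.392$)
$t{\left(N \right)} = 7 N$
$\left(t{\left(z \right)} + \sqrt{-2403 - 22116}\right) \left(-44042 - 36841\right) = \left(7 \cdot 6 \sqrt{3} + \sqrt{-2403 - 22116}\right) \left(-44042 - 36841\right) = \left(42 \sqrt{3} + \sqrt{-24519}\right) \left(-80883\right) = \left(42 \sqrt{3} + i \sqrt{24519}\right) \left(-80883\right) = - 3397086 \sqrt{3} - 80883 i \sqrt{24519}$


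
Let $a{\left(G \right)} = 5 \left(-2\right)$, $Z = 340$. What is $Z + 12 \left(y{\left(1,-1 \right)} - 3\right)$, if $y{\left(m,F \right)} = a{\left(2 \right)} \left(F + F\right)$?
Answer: $544$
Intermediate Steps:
$a{\left(G \right)} = -10$
$y{\left(m,F \right)} = - 20 F$ ($y{\left(m,F \right)} = - 10 \left(F + F\right) = - 10 \cdot 2 F = - 20 F$)
$Z + 12 \left(y{\left(1,-1 \right)} - 3\right) = 340 + 12 \left(\left(-20\right) \left(-1\right) - 3\right) = 340 + 12 \left(20 - 3\right) = 340 + 12 \cdot 17 = 340 + 204 = 544$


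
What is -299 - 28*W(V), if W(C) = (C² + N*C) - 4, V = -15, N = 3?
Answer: -5227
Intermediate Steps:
W(C) = -4 + C² + 3*C (W(C) = (C² + 3*C) - 4 = -4 + C² + 3*C)
-299 - 28*W(V) = -299 - 28*(-4 + (-15)² + 3*(-15)) = -299 - 28*(-4 + 225 - 45) = -299 - 28*176 = -299 - 4928 = -5227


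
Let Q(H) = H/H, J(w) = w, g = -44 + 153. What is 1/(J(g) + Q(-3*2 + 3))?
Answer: 1/110 ≈ 0.0090909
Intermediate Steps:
g = 109
Q(H) = 1
1/(J(g) + Q(-3*2 + 3)) = 1/(109 + 1) = 1/110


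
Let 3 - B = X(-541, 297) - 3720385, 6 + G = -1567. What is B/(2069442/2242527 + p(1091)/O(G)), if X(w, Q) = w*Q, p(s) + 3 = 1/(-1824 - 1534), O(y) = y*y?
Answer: 1854223696839710386190/440885908632721 ≈ 4.2057e+6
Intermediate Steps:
G = -1573 (G = -6 - 1567 = -1573)
O(y) = y²
p(s) = -10075/3358 (p(s) = -3 + 1/(-1824 - 1534) = -3 + 1/(-3358) = -3 - 1/3358 = -10075/3358)
X(w, Q) = Q*w
B = 3881065 (B = 3 - (297*(-541) - 3720385) = 3 - (-160677 - 3720385) = 3 - 1*(-3881062) = 3 + 3881062 = 3881065)
B/(2069442/2242527 + p(1091)/O(G)) = 3881065/(2069442/2242527 - 10075/(3358*((-1573)²))) = 3881065/(2069442*(1/2242527) - 10075/3358/2474329) = 3881065/(689814/747509 - 10075/3358*1/2474329) = 3881065/(689814/747509 - 775/639138214) = 3881065/(440885908632721/477761567208926) = 3881065*(477761567208926/440885908632721) = 1854223696839710386190/440885908632721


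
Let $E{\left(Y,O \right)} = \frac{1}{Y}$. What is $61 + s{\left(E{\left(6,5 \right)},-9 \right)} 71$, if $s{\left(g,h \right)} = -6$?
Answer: $-365$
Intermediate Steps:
$61 + s{\left(E{\left(6,5 \right)},-9 \right)} 71 = 61 - 426 = -365$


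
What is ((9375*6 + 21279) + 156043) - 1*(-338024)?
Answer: 571596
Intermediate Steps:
((9375*6 + 21279) + 156043) - 1*(-338024) = ((56250 + 21279) + 156043) + 338024 = (77529 + 156043) + 338024 = 233572 + 338024 = 571596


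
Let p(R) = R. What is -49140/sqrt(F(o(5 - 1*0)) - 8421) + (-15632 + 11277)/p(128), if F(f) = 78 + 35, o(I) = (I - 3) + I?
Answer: -4355/128 + 24570*I*sqrt(2077)/2077 ≈ -34.023 + 539.12*I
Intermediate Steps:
o(I) = -3 + 2*I (o(I) = (-3 + I) + I = -3 + 2*I)
F(f) = 113
-49140/sqrt(F(o(5 - 1*0)) - 8421) + (-15632 + 11277)/p(128) = -49140/sqrt(113 - 8421) + (-15632 + 11277)/128 = -49140*(-I*sqrt(2077)/4154) - 4355*1/128 = -49140*(-I*sqrt(2077)/4154) - 4355/128 = -(-24570)*I*sqrt(2077)/2077 - 4355/128 = 24570*I*sqrt(2077)/2077 - 4355/128 = -4355/128 + 24570*I*sqrt(2077)/2077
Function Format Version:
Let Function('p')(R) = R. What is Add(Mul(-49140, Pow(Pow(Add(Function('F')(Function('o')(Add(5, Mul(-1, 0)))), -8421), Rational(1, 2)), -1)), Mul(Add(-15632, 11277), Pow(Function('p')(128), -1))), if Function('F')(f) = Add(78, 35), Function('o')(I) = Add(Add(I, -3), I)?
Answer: Add(Rational(-4355, 128), Mul(Rational(24570, 2077), I, Pow(2077, Rational(1, 2)))) ≈ Add(-34.023, Mul(539.12, I))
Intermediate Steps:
Function('o')(I) = Add(-3, Mul(2, I)) (Function('o')(I) = Add(Add(-3, I), I) = Add(-3, Mul(2, I)))
Function('F')(f) = 113
Add(Mul(-49140, Pow(Pow(Add(Function('F')(Function('o')(Add(5, Mul(-1, 0)))), -8421), Rational(1, 2)), -1)), Mul(Add(-15632, 11277), Pow(Function('p')(128), -1))) = Add(Mul(-49140, Pow(Pow(Add(113, -8421), Rational(1, 2)), -1)), Mul(Add(-15632, 11277), Pow(128, -1))) = Add(Mul(-49140, Pow(Pow(-8308, Rational(1, 2)), -1)), Mul(-4355, Rational(1, 128))) = Add(Mul(-49140, Pow(Mul(2, I, Pow(2077, Rational(1, 2))), -1)), Rational(-4355, 128)) = Add(Mul(-49140, Mul(Rational(-1, 4154), I, Pow(2077, Rational(1, 2)))), Rational(-4355, 128)) = Add(Mul(Rational(24570, 2077), I, Pow(2077, Rational(1, 2))), Rational(-4355, 128)) = Add(Rational(-4355, 128), Mul(Rational(24570, 2077), I, Pow(2077, Rational(1, 2))))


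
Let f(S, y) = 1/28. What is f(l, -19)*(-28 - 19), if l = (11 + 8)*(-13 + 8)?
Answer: -47/28 ≈ -1.6786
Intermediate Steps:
l = -95 (l = 19*(-5) = -95)
f(S, y) = 1/28
f(l, -19)*(-28 - 19) = (-28 - 19)/28 = (1/28)*(-47) = -47/28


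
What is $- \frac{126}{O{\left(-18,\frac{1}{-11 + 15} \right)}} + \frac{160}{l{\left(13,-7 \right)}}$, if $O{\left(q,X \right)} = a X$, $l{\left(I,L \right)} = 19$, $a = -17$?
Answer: $\frac{12296}{323} \approx 38.068$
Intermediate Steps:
$O{\left(q,X \right)} = - 17 X$
$- \frac{126}{O{\left(-18,\frac{1}{-11 + 15} \right)}} + \frac{160}{l{\left(13,-7 \right)}} = - \frac{126}{\left(-17\right) \frac{1}{-11 + 15}} + \frac{160}{19} = - \frac{126}{\left(-17\right) \frac{1}{4}} + 160 \cdot \frac{1}{19} = - \frac{126}{\left(-17\right) \frac{1}{4}} + \frac{160}{19} = - \frac{126}{- \frac{17}{4}} + \frac{160}{19} = \left(-126\right) \left(- \frac{4}{17}\right) + \frac{160}{19} = \frac{504}{17} + \frac{160}{19} = \frac{12296}{323}$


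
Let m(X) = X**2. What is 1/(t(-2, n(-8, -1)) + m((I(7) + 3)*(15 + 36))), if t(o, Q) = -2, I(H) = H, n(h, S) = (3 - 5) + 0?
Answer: 1/260098 ≈ 3.8447e-6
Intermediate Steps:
n(h, S) = -2 (n(h, S) = -2 + 0 = -2)
1/(t(-2, n(-8, -1)) + m((I(7) + 3)*(15 + 36))) = 1/(-2 + ((7 + 3)*(15 + 36))**2) = 1/(-2 + (10*51)**2) = 1/(-2 + 510**2) = 1/(-2 + 260100) = 1/260098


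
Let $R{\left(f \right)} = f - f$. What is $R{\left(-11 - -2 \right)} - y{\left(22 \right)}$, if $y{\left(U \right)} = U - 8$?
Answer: $-14$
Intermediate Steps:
$y{\left(U \right)} = -8 + U$
$R{\left(f \right)} = 0$
$R{\left(-11 - -2 \right)} - y{\left(22 \right)} = 0 - \left(-8 + 22\right) = 0 - 14 = -14$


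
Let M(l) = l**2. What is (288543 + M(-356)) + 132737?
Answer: 548016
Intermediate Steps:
(288543 + M(-356)) + 132737 = (288543 + (-356)**2) + 132737 = (288543 + 126736) + 132737 = 415279 + 132737 = 548016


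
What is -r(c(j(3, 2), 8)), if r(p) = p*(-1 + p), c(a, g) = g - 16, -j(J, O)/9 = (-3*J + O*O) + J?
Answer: -72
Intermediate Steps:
j(J, O) = -9*O**2 + 18*J (j(J, O) = -9*((-3*J + O*O) + J) = -9*((-3*J + O**2) + J) = -9*((O**2 - 3*J) + J) = -9*(O**2 - 2*J) = -9*O**2 + 18*J)
c(a, g) = -16 + g
-r(c(j(3, 2), 8)) = -(-16 + 8)*(-1 + (-16 + 8)) = -(-8)*(-1 - 8) = -(-8)*(-9) = -1*72 = -72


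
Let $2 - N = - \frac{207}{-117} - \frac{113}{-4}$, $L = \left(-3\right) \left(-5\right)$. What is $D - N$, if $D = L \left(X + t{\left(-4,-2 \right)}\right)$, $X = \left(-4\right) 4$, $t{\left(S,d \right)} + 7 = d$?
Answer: $- \frac{18043}{52} \approx -346.98$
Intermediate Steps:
$t{\left(S,d \right)} = -7 + d$
$X = -16$
$L = 15$
$D = -375$ ($D = 15 \left(-16 - 9\right) = 15 \left(-25\right) = -375$)
$N = - \frac{1457}{52}$ ($N = 2 - \left(- \frac{207}{-117} - \frac{113}{-4}\right) = 2 - \left(\left(-207\right) \left(- \frac{1}{117}\right) - - \frac{113}{4}\right) = 2 - \left(\frac{23}{13} + \frac{113}{4}\right) = 2 - \frac{1561}{52} = - \frac{1457}{52} \approx -28.019$)
$D - N = -375 - - \frac{1457}{52} = -375 + \frac{1457}{52} = - \frac{18043}{52}$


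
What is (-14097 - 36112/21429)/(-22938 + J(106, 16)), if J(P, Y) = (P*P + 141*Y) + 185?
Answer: 302120725/198453969 ≈ 1.5224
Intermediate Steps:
J(P, Y) = 185 + P² + 141*Y (J(P, Y) = (P² + 141*Y) + 185 = 185 + P² + 141*Y)
(-14097 - 36112/21429)/(-22938 + J(106, 16)) = (-14097 - 36112/21429)/(-22938 + (185 + 106² + 141*16)) = (-14097 - 36112*1/21429)/(-22938 + (185 + 11236 + 2256)) = (-14097 - 36112/21429)/(-22938 + 13677) = -302120725/21429/(-9261) = -302120725/21429*(-1/9261) = 302120725/198453969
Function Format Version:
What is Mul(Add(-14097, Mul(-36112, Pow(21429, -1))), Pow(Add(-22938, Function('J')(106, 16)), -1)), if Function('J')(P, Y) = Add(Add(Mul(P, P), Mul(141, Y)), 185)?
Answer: Rational(302120725, 198453969) ≈ 1.5224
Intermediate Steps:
Function('J')(P, Y) = Add(185, Pow(P, 2), Mul(141, Y)) (Function('J')(P, Y) = Add(Add(Pow(P, 2), Mul(141, Y)), 185) = Add(185, Pow(P, 2), Mul(141, Y)))
Mul(Add(-14097, Mul(-36112, Pow(21429, -1))), Pow(Add(-22938, Function('J')(106, 16)), -1)) = Mul(Add(-14097, Mul(-36112, Pow(21429, -1))), Pow(Add(-22938, Add(185, Pow(106, 2), Mul(141, 16))), -1)) = Mul(Add(-14097, Mul(-36112, Rational(1, 21429))), Pow(Add(-22938, Add(185, 11236, 2256)), -1)) = Mul(Add(-14097, Rational(-36112, 21429)), Pow(Add(-22938, 13677), -1)) = Mul(Rational(-302120725, 21429), Pow(-9261, -1)) = Mul(Rational(-302120725, 21429), Rational(-1, 9261)) = Rational(302120725, 198453969)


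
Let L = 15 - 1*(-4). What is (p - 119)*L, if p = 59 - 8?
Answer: -1292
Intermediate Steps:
L = 19 (L = 15 + 4 = 19)
p = 51
(p - 119)*L = (51 - 119)*19 = -68*19 = -1292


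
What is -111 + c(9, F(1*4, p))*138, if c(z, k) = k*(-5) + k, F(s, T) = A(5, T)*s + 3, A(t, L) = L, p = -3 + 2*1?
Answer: 441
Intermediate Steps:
p = -1 (p = -3 + 2 = -1)
F(s, T) = 3 + T*s (F(s, T) = T*s + 3 = 3 + T*s)
c(z, k) = -4*k (c(z, k) = -5*k + k = -4*k)
-111 + c(9, F(1*4, p))*138 = -111 - 4*(3 - 4)*138 = -111 - 4*(-1)*138 = -111 + 4*138 = -111 + 552 = 441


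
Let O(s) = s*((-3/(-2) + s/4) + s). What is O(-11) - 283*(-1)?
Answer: 1671/4 ≈ 417.75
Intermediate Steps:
O(s) = s*(3/2 + 5*s/4) (O(s) = s*((-3*(-½) + s*(¼)) + s) = s*((3/2 + s/4) + s) = s*(3/2 + 5*s/4))
O(-11) - 283*(-1) = (¼)*(-11)*(6 + 5*(-11)) - 283*(-1) = (¼)*(-11)*(6 - 55) + 283 = (¼)*(-11)*(-49) + 283 = 539/4 + 283 = 1671/4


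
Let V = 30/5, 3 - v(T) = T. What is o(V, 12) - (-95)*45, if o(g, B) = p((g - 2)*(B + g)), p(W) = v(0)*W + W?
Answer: 4563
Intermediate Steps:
v(T) = 3 - T
V = 6 (V = 30*(⅕) = 6)
p(W) = 4*W (p(W) = (3 - 1*0)*W + W = (3 + 0)*W + W = 3*W + W = 4*W)
o(g, B) = 4*(-2 + g)*(B + g) (o(g, B) = 4*((g - 2)*(B + g)) = 4*((-2 + g)*(B + g)) = 4*(-2 + g)*(B + g))
o(V, 12) - (-95)*45 = (-8*12 - 8*6 + 4*6² + 4*12*6) - (-95)*45 = (-96 - 48 + 4*36 + 288) - 1*(-4275) = (-96 - 48 + 144 + 288) + 4275 = 288 + 4275 = 4563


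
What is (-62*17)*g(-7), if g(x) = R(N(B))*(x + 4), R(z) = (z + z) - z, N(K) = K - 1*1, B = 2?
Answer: 3162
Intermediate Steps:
N(K) = -1 + K (N(K) = K - 1 = -1 + K)
R(z) = z (R(z) = 2*z - z = z)
g(x) = 4 + x (g(x) = (-1 + 2)*(x + 4) = 1*(4 + x) = 4 + x)
(-62*17)*g(-7) = (-62*17)*(4 - 7) = -1054*(-3) = 3162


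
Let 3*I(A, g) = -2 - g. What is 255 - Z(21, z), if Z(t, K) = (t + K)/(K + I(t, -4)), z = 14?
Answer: 11115/44 ≈ 252.61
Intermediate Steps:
I(A, g) = -⅔ - g/3 (I(A, g) = (-2 - g)/3 = -⅔ - g/3)
Z(t, K) = (K + t)/(⅔ + K) (Z(t, K) = (t + K)/(K + (-⅔ - ⅓*(-4))) = (K + t)/(K + (-⅔ + 4/3)) = (K + t)/(K + ⅔) = (K + t)/(⅔ + K))
255 - Z(21, z) = 255 - 3*(14 + 21)/(2 + 3*14) = 255 - 3*35/(2 + 42) = 255 - 3*35/44 = 255 - 1*105/44 = 255 - 105/44 = 11115/44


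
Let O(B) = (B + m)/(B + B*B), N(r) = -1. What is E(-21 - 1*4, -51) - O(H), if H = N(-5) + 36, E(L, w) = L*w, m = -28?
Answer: 229499/180 ≈ 1275.0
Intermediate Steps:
H = 35 (H = -1 + 36 = 35)
O(B) = (-28 + B)/(B + B²) (O(B) = (B - 28)/(B + B*B) = (-28 + B)/(B + B²))
E(-21 - 1*4, -51) - O(H) = (-21 - 1*4)*(-51) - (-28 + 35)/(35*(1 + 35)) = (-21 - 4)*(-51) - 7/(35*36) = -25*(-51) - 7/(35*36) = 1275 - 1*1/180 = 1275 - 1/180 = 229499/180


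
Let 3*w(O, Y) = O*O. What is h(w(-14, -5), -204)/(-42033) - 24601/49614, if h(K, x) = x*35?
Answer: -226603291/695141754 ≈ -0.32598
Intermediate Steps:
w(O, Y) = O**2/3 (w(O, Y) = (O*O)/3 = O**2/3)
h(K, x) = 35*x
h(w(-14, -5), -204)/(-42033) - 24601/49614 = (35*(-204))/(-42033) - 24601/49614 = -7140*(-1/42033) - 24601*1/49614 = 2380/14011 - 24601/49614 = -226603291/695141754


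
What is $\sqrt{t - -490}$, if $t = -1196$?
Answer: $i \sqrt{706} \approx 26.571 i$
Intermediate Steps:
$\sqrt{t - -490} = \sqrt{-1196 - -490} = \sqrt{-1196 + \left(-5 + 495\right)} = \sqrt{-1196 + 490} = \sqrt{-706} = i \sqrt{706}$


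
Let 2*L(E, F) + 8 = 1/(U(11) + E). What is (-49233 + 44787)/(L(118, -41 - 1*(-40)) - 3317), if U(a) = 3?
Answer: 56628/42299 ≈ 1.3388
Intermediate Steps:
L(E, F) = -4 + 1/(2*(3 + E))
(-49233 + 44787)/(L(118, -41 - 1*(-40)) - 3317) = (-49233 + 44787)/((-23 - 8*118)/(2*(3 + 118)) - 3317) = -4446/((1/2)*(-23 - 944)/121 - 3317) = -4446/((1/2)*(1/121)*(-967) - 3317) = -4446/(-967/242 - 3317) = -4446/(-803681/242) = -4446*(-242/803681) = 56628/42299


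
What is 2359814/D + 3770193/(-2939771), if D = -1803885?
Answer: -13738307362399/5303008810335 ≈ -2.5907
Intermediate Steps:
2359814/D + 3770193/(-2939771) = 2359814/(-1803885) + 3770193/(-2939771) = 2359814*(-1/1803885) + 3770193*(-1/2939771) = -2359814/1803885 - 3770193/2939771 = -13738307362399/5303008810335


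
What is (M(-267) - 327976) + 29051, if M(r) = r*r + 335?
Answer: -227301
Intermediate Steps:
M(r) = 335 + r**2 (M(r) = r**2 + 335 = 335 + r**2)
(M(-267) - 327976) + 29051 = ((335 + (-267)**2) - 327976) + 29051 = ((335 + 71289) - 327976) + 29051 = (71624 - 327976) + 29051 = -256352 + 29051 = -227301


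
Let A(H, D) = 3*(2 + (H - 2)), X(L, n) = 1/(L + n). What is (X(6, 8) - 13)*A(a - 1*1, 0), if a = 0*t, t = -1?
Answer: 543/14 ≈ 38.786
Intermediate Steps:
a = 0 (a = 0*(-1) = 0)
A(H, D) = 3*H (A(H, D) = 3*(2 + (-2 + H)) = 3*H)
(X(6, 8) - 13)*A(a - 1*1, 0) = (1/(6 + 8) - 13)*(3*(0 - 1*1)) = (1/14 - 13)*(3*(0 - 1)) = (1/14 - 13)*(3*(-1)) = -181/14*(-3) = 543/14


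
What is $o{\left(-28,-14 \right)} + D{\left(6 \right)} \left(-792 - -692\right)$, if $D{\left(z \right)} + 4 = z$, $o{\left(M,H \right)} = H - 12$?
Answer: $-226$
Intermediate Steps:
$o{\left(M,H \right)} = -12 + H$
$D{\left(z \right)} = -4 + z$
$o{\left(-28,-14 \right)} + D{\left(6 \right)} \left(-792 - -692\right) = \left(-12 - 14\right) + \left(-4 + 6\right) \left(-792 - -692\right) = -26 + 2 \left(-792 + 692\right) = -26 + 2 \left(-100\right) = -26 - 200 = -226$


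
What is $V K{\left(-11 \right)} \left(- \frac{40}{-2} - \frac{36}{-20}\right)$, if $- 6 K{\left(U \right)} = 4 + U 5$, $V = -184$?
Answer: $- \frac{170476}{5} \approx -34095.0$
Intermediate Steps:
$K{\left(U \right)} = - \frac{2}{3} - \frac{5 U}{6}$ ($K{\left(U \right)} = - \frac{4 + U 5}{6} = - \frac{4 + 5 U}{6} = - \frac{2}{3} - \frac{5 U}{6}$)
$V K{\left(-11 \right)} \left(- \frac{40}{-2} - \frac{36}{-20}\right) = - 184 \left(- \frac{2}{3} - - \frac{55}{6}\right) \left(- \frac{40}{-2} - \frac{36}{-20}\right) = - 184 \left(- \frac{2}{3} + \frac{55}{6}\right) \left(\left(-40\right) \left(- \frac{1}{2}\right) - - \frac{9}{5}\right) = \left(-184\right) \frac{17}{2} \left(20 + \frac{9}{5}\right) = \left(-1564\right) \frac{109}{5} = - \frac{170476}{5}$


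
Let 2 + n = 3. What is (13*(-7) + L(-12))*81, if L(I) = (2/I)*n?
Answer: -14769/2 ≈ -7384.5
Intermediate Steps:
n = 1 (n = -2 + 3 = 1)
L(I) = 2/I (L(I) = (2/I)*1 = 2/I)
(13*(-7) + L(-12))*81 = (13*(-7) + 2/(-12))*81 = (-91 + 2*(-1/12))*81 = (-91 - ⅙)*81 = -547/6*81 = -14769/2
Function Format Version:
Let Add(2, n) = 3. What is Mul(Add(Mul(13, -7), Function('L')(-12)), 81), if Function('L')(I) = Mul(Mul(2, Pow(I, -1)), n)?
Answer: Rational(-14769, 2) ≈ -7384.5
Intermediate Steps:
n = 1 (n = Add(-2, 3) = 1)
Function('L')(I) = Mul(2, Pow(I, -1)) (Function('L')(I) = Mul(Mul(2, Pow(I, -1)), 1) = Mul(2, Pow(I, -1)))
Mul(Add(Mul(13, -7), Function('L')(-12)), 81) = Mul(Add(Mul(13, -7), Mul(2, Pow(-12, -1))), 81) = Mul(Add(-91, Mul(2, Rational(-1, 12))), 81) = Mul(Add(-91, Rational(-1, 6)), 81) = Mul(Rational(-547, 6), 81) = Rational(-14769, 2)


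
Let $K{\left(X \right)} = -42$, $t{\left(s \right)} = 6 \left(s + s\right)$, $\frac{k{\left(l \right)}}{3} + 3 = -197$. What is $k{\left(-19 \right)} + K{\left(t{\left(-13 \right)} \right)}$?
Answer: $-642$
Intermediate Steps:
$k{\left(l \right)} = -600$ ($k{\left(l \right)} = -9 + 3 \left(-197\right) = -9 - 591 = -600$)
$t{\left(s \right)} = 12 s$ ($t{\left(s \right)} = 6 \cdot 2 s = 12 s$)
$k{\left(-19 \right)} + K{\left(t{\left(-13 \right)} \right)} = -600 - 42 = -642$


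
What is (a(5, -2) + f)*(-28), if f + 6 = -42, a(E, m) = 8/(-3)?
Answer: 4256/3 ≈ 1418.7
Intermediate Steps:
a(E, m) = -8/3 (a(E, m) = 8*(-⅓) = -8/3)
f = -48 (f = -6 - 42 = -48)
(a(5, -2) + f)*(-28) = (-8/3 - 48)*(-28) = -152/3*(-28) = 4256/3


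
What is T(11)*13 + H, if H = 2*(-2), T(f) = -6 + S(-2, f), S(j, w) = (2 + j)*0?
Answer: -82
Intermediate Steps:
S(j, w) = 0
T(f) = -6 (T(f) = -6 + 0 = -6)
H = -4
T(11)*13 + H = -6*13 - 4 = -78 - 4 = -82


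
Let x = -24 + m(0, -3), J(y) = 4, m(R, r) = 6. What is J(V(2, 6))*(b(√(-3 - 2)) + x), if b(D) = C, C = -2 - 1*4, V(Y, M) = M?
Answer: -96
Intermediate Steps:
C = -6 (C = -2 - 4 = -6)
b(D) = -6
x = -18 (x = -24 + 6 = -18)
J(V(2, 6))*(b(√(-3 - 2)) + x) = 4*(-6 - 18) = 4*(-24) = -96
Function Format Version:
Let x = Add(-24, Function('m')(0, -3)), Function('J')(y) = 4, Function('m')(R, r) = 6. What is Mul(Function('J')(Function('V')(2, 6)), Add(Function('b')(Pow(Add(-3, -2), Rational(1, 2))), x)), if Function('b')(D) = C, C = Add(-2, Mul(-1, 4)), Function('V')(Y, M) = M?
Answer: -96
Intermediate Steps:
C = -6 (C = Add(-2, -4) = -6)
Function('b')(D) = -6
x = -18 (x = Add(-24, 6) = -18)
Mul(Function('J')(Function('V')(2, 6)), Add(Function('b')(Pow(Add(-3, -2), Rational(1, 2))), x)) = Mul(4, Add(-6, -18)) = Mul(4, -24) = -96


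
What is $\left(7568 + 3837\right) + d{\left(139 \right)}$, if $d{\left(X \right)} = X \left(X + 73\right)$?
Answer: $40873$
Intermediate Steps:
$d{\left(X \right)} = X \left(73 + X\right)$
$\left(7568 + 3837\right) + d{\left(139 \right)} = \left(7568 + 3837\right) + 139 \left(73 + 139\right) = 11405 + 139 \cdot 212 = 11405 + 29468 = 40873$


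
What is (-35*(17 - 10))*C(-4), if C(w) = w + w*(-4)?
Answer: -2940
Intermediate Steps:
C(w) = -3*w (C(w) = w - 4*w = -3*w)
(-35*(17 - 10))*C(-4) = (-35*(17 - 10))*(-3*(-4)) = -35*7*12 = -245*12 = -2940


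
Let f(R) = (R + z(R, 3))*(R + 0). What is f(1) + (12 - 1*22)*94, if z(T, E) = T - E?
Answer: -941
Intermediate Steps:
f(R) = R*(-3 + 2*R) (f(R) = (R + (R - 1*3))*(R + 0) = (R + (R - 3))*R = (R + (-3 + R))*R = (-3 + 2*R)*R = R*(-3 + 2*R))
f(1) + (12 - 1*22)*94 = 1*(-3 + 2*1) + (12 - 1*22)*94 = 1*(-3 + 2) + (12 - 22)*94 = 1*(-1) - 10*94 = -1 - 940 = -941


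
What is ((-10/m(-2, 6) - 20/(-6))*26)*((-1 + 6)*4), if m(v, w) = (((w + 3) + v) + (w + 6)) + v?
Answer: 72800/51 ≈ 1427.5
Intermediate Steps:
m(v, w) = 9 + 2*v + 2*w (m(v, w) = (((3 + w) + v) + (6 + w)) + v = ((3 + v + w) + (6 + w)) + v = (9 + v + 2*w) + v = 9 + 2*v + 2*w)
((-10/m(-2, 6) - 20/(-6))*26)*((-1 + 6)*4) = ((-10/(9 + 2*(-2) + 2*6) - 20/(-6))*26)*((-1 + 6)*4) = ((-10/(9 - 4 + 12) - 20*(-⅙))*26)*(5*4) = ((-10/17 + 10/3)*26)*20 = ((140/51)*26)*20 = (3640/51)*20 = 72800/51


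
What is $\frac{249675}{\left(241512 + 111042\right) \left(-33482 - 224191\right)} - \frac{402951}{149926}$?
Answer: $- \frac{3050464647617066}{1134985383036141} \approx -2.6877$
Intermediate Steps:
$\frac{249675}{\left(241512 + 111042\right) \left(-33482 - 224191\right)} - \frac{402951}{149926} = \frac{249675}{352554 \left(-257673\right)} - \frac{402951}{149926} = \frac{249675}{-90843646842} - \frac{402951}{149926} = 249675 \left(- \frac{1}{90843646842}\right) - \frac{402951}{149926} = - \frac{83225}{30281215614} - \frac{402951}{149926} = - \frac{3050464647617066}{1134985383036141}$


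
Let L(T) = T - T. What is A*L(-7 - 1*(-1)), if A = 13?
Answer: 0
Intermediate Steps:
L(T) = 0
A*L(-7 - 1*(-1)) = 13*0 = 0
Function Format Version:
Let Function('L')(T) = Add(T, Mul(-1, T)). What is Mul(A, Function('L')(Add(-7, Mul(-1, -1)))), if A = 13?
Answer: 0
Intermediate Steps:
Function('L')(T) = 0
Mul(A, Function('L')(Add(-7, Mul(-1, -1)))) = Mul(13, 0) = 0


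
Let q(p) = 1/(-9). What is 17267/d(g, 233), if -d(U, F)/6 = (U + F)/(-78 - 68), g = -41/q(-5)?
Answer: 1260491/1806 ≈ 697.95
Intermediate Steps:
q(p) = -⅑
g = 369 (g = -41/(-⅑) = -41*(-9) = 369)
d(U, F) = 3*F/73 + 3*U/73 (d(U, F) = -6*(U + F)/(-78 - 68) = -6*(F + U)/(-146) = -6*(F + U)*(-1)/146 = -6*(-F/146 - U/146) = 3*F/73 + 3*U/73)
17267/d(g, 233) = 17267/((3/73)*233 + (3/73)*369) = 17267/(699/73 + 1107/73) = 17267/(1806/73) = 17267*(73/1806) = 1260491/1806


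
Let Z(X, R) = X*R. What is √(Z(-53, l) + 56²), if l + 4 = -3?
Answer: √3507 ≈ 59.220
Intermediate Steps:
l = -7 (l = -4 - 3 = -7)
Z(X, R) = R*X
√(Z(-53, l) + 56²) = √(-7*(-53) + 56²) = √(371 + 3136) = √3507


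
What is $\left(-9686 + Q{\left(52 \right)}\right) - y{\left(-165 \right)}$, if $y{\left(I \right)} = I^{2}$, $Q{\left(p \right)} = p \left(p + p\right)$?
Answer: $-31503$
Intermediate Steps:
$Q{\left(p \right)} = 2 p^{2}$ ($Q{\left(p \right)} = p 2 p = 2 p^{2}$)
$\left(-9686 + Q{\left(52 \right)}\right) - y{\left(-165 \right)} = \left(-9686 + 2 \cdot 52^{2}\right) - \left(-165\right)^{2} = \left(-9686 + 2 \cdot 2704\right) - 27225 = \left(-9686 + 5408\right) - 27225 = -4278 - 27225 = -31503$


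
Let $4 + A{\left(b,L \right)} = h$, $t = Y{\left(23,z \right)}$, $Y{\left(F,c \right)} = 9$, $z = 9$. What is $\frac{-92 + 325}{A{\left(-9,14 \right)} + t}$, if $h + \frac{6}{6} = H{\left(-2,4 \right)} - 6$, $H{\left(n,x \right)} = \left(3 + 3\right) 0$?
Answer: $- \frac{233}{2} \approx -116.5$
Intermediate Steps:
$H{\left(n,x \right)} = 0$ ($H{\left(n,x \right)} = 6 \cdot 0 = 0$)
$h = -7$ ($h = -1 + \left(0 - 6\right) = -1 - 6 = -7$)
$t = 9$
$A{\left(b,L \right)} = -11$ ($A{\left(b,L \right)} = -4 - 7 = -11$)
$\frac{-92 + 325}{A{\left(-9,14 \right)} + t} = \frac{-92 + 325}{-11 + 9} = \frac{233}{-2} = 233 \left(- \frac{1}{2}\right) = - \frac{233}{2}$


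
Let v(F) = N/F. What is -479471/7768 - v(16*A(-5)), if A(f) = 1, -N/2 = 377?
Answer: -28351/1942 ≈ -14.599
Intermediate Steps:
N = -754 (N = -2*377 = -754)
v(F) = -754/F
-479471/7768 - v(16*A(-5)) = -479471/7768 - (-754)/(16*1) = -479471*1/7768 - (-754)/16 = -479471/7768 - (-754)/16 = -479471/7768 - 1*(-377/8) = -479471/7768 + 377/8 = -28351/1942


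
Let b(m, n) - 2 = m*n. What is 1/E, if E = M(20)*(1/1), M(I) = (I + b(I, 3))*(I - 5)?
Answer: 1/1230 ≈ 0.00081301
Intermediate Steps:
b(m, n) = 2 + m*n
M(I) = (-5 + I)*(2 + 4*I) (M(I) = (I + (2 + I*3))*(I - 5) = (I + (2 + 3*I))*(-5 + I) = (2 + 4*I)*(-5 + I) = (-5 + I)*(2 + 4*I))
E = 1230 (E = (-10 - 18*20 + 4*20²)*(1/1) = (-10 - 360 + 4*400)*(1*1) = (-10 - 360 + 1600)*1 = 1230*1 = 1230)
1/E = 1/1230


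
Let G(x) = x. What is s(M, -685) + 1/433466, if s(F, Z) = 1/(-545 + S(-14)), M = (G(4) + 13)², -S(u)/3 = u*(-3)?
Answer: -645/433466 ≈ -0.0014880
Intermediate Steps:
S(u) = 9*u (S(u) = -3*u*(-3) = -(-9)*u = 9*u)
M = 289 (M = (4 + 13)² = 17² = 289)
s(F, Z) = -1/671 (s(F, Z) = 1/(-545 + 9*(-14)) = 1/(-545 - 126) = 1/(-671) = -1/671)
s(M, -685) + 1/433466 = -1/671 + 1/433466 = -645/433466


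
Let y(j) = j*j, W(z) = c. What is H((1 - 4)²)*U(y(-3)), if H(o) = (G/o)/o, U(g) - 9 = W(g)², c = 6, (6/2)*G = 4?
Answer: 20/27 ≈ 0.74074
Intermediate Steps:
G = 4/3 (G = (⅓)*4 = 4/3 ≈ 1.3333)
W(z) = 6
y(j) = j²
U(g) = 45 (U(g) = 9 + 6² = 9 + 36 = 45)
H(o) = 4/(3*o²) (H(o) = (4/(3*o))/o = 4/(3*o²))
H((1 - 4)²)*U(y(-3)) = (4/(3*((1 - 4)²)²))*45 = (4/(3*((-3)²)²))*45 = ((4/3)/9²)*45 = ((4/3)*(1/81))*45 = (4/243)*45 = 20/27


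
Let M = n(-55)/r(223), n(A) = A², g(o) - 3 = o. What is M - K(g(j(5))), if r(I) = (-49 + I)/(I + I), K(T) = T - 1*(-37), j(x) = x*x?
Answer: 668920/87 ≈ 7688.7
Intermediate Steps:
j(x) = x²
g(o) = 3 + o
K(T) = 37 + T (K(T) = T + 37 = 37 + T)
r(I) = (-49 + I)/(2*I) (r(I) = (-49 + I)/((2*I)) = (-49 + I)*(1/(2*I)) = (-49 + I)/(2*I))
M = 674575/87 (M = (-55)²/(((½)*(-49 + 223)/223)) = 3025/(((½)*(1/223)*174)) = 3025/(87/223) = 3025*(223/87) = 674575/87 ≈ 7753.7)
M - K(g(j(5))) = 674575/87 - (37 + (3 + 5²)) = 674575/87 - (37 + (3 + 25)) = 674575/87 - (37 + 28) = 674575/87 - 1*65 = 674575/87 - 65 = 668920/87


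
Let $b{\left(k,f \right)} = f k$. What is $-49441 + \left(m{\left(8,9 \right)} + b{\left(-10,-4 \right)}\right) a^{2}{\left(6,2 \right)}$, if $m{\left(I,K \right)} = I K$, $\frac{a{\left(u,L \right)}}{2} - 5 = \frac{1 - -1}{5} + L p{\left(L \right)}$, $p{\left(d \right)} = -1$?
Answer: $- \frac{1106553}{25} \approx -44262.0$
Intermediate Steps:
$a{\left(u,L \right)} = \frac{54}{5} - 2 L$ ($a{\left(u,L \right)} = 10 + 2 \left(\frac{1 - -1}{5} + L \left(-1\right)\right) = 10 + 2 \left(\left(1 + 1\right) \frac{1}{5} - L\right) = 10 + 2 \left(2 \cdot \frac{1}{5} - L\right) = 10 + 2 \left(\frac{2}{5} - L\right) = 10 - \left(- \frac{4}{5} + 2 L\right) = \frac{54}{5} - 2 L$)
$-49441 + \left(m{\left(8,9 \right)} + b{\left(-10,-4 \right)}\right) a^{2}{\left(6,2 \right)} = -49441 + \left(8 \cdot 9 - -40\right) \left(\frac{54}{5} - 4\right)^{2} = -49441 + \left(72 + 40\right) \left(\frac{54}{5} - 4\right)^{2} = -49441 + 112 \left(\frac{34}{5}\right)^{2} = -49441 + 112 \cdot \frac{1156}{25} = -49441 + \frac{129472}{25} = - \frac{1106553}{25}$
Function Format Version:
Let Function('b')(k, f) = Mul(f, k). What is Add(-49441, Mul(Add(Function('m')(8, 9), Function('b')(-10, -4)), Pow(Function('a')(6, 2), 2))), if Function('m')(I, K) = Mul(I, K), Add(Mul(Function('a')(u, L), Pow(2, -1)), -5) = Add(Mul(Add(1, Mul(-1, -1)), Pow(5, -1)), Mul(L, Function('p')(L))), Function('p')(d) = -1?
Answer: Rational(-1106553, 25) ≈ -44262.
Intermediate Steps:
Function('a')(u, L) = Add(Rational(54, 5), Mul(-2, L)) (Function('a')(u, L) = Add(10, Mul(2, Add(Mul(Add(1, Mul(-1, -1)), Pow(5, -1)), Mul(L, -1)))) = Add(10, Mul(2, Add(Mul(Add(1, 1), Rational(1, 5)), Mul(-1, L)))) = Add(10, Mul(2, Add(Mul(2, Rational(1, 5)), Mul(-1, L)))) = Add(10, Mul(2, Add(Rational(2, 5), Mul(-1, L)))) = Add(10, Add(Rational(4, 5), Mul(-2, L))) = Add(Rational(54, 5), Mul(-2, L)))
Add(-49441, Mul(Add(Function('m')(8, 9), Function('b')(-10, -4)), Pow(Function('a')(6, 2), 2))) = Add(-49441, Mul(Add(Mul(8, 9), Mul(-4, -10)), Pow(Add(Rational(54, 5), Mul(-2, 2)), 2))) = Add(-49441, Mul(Add(72, 40), Pow(Add(Rational(54, 5), -4), 2))) = Add(-49441, Mul(112, Pow(Rational(34, 5), 2))) = Add(-49441, Mul(112, Rational(1156, 25))) = Add(-49441, Rational(129472, 25)) = Rational(-1106553, 25)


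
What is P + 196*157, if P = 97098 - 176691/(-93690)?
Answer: 3993438997/31230 ≈ 1.2787e+5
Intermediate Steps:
P = 3032429437/31230 (P = 97098 - 176691*(-1)/93690 = 97098 - 1*(-58897/31230) = 97098 + 58897/31230 = 3032429437/31230 ≈ 97100.)
P + 196*157 = 3032429437/31230 + 196*157 = 3032429437/31230 + 30772 = 3993438997/31230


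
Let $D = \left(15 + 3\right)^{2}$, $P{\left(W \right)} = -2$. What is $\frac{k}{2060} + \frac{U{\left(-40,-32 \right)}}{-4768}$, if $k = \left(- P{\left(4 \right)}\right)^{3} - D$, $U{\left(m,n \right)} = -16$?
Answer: $- \frac{23027}{153470} \approx -0.15004$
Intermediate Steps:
$D = 324$ ($D = 18^{2} = 324$)
$k = -316$ ($k = \left(\left(-1\right) \left(-2\right)\right)^{3} - 324 = 2^{3} - 324 = 8 - 324 = -316$)
$\frac{k}{2060} + \frac{U{\left(-40,-32 \right)}}{-4768} = - \frac{316}{2060} - \frac{16}{-4768} = \left(-316\right) \frac{1}{2060} - - \frac{1}{298} = - \frac{79}{515} + \frac{1}{298} = - \frac{23027}{153470}$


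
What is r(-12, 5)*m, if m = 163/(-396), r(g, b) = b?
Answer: -815/396 ≈ -2.0581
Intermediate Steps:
m = -163/396 (m = 163*(-1/396) = -163/396 ≈ -0.41162)
r(-12, 5)*m = 5*(-163/396) = -815/396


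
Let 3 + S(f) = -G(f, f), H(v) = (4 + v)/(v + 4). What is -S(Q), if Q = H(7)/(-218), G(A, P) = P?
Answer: 653/218 ≈ 2.9954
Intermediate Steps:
H(v) = 1 (H(v) = (4 + v)/(4 + v) = 1)
Q = -1/218 (Q = 1/(-218) = 1*(-1/218) = -1/218 ≈ -0.0045872)
S(f) = -3 - f
-S(Q) = -(-3 - 1*(-1/218)) = -(-3 + 1/218) = -1*(-653/218) = 653/218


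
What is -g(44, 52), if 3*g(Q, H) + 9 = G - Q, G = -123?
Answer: 176/3 ≈ 58.667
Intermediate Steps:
g(Q, H) = -44 - Q/3 (g(Q, H) = -3 + (-123 - Q)/3 = -3 + (-41 - Q/3) = -44 - Q/3)
-g(44, 52) = -(-44 - ⅓*44) = -(-44 - 44/3) = -1*(-176/3) = 176/3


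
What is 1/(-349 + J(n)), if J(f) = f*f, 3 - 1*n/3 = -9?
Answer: 1/947 ≈ 0.0010560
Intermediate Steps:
n = 36 (n = 9 - 3*(-9) = 9 + 27 = 36)
J(f) = f**2
1/(-349 + J(n)) = 1/(-349 + 36**2) = 1/(-349 + 1296) = 1/947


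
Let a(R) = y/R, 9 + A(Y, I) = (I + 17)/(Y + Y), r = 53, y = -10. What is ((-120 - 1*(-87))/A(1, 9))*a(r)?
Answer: 165/106 ≈ 1.5566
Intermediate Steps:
A(Y, I) = -9 + (17 + I)/(2*Y) (A(Y, I) = -9 + (I + 17)/(Y + Y) = -9 + (17 + I)/((2*Y)) = -9 + (17 + I)*(1/(2*Y)) = -9 + (17 + I)/(2*Y))
a(R) = -10/R
((-120 - 1*(-87))/A(1, 9))*a(r) = ((-120 - 1*(-87))/(((1/2)*(17 + 9 - 18*1)/1)))*(-10/53) = ((-120 + 87)/(((1/2)*1*(17 + 9 - 18))))*(-10*1/53) = -33/((1/2)*1*8)*(-10/53) = -33/4*(-10/53) = 165/106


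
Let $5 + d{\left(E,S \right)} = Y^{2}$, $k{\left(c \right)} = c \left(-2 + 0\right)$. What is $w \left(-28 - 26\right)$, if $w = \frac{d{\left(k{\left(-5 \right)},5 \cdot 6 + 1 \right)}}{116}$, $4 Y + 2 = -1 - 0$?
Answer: $\frac{1917}{928} \approx 2.0657$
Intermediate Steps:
$Y = - \frac{3}{4}$ ($Y = - \frac{1}{2} + \frac{-1 - 0}{4} = - \frac{1}{2} + \frac{-1 + 0}{4} = - \frac{1}{2} + \frac{1}{4} \left(-1\right) = - \frac{1}{2} - \frac{1}{4} = - \frac{3}{4} \approx -0.75$)
$k{\left(c \right)} = - 2 c$ ($k{\left(c \right)} = c \left(-2\right) = - 2 c$)
$d{\left(E,S \right)} = - \frac{71}{16}$ ($d{\left(E,S \right)} = -5 + \left(- \frac{3}{4}\right)^{2} = -5 + \frac{9}{16} = - \frac{71}{16}$)
$w = - \frac{71}{1856}$ ($w = - \frac{71}{16 \cdot 116} = \left(- \frac{71}{16}\right) \frac{1}{116} = - \frac{71}{1856} \approx -0.038254$)
$w \left(-28 - 26\right) = - \frac{71 \left(-28 - 26\right)}{1856} = \left(- \frac{71}{1856}\right) \left(-54\right) = \frac{1917}{928}$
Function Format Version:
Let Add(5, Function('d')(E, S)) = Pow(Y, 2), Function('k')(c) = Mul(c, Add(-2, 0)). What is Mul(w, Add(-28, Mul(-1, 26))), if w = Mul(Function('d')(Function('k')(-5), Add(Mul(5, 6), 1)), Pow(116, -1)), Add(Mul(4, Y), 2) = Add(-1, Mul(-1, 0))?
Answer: Rational(1917, 928) ≈ 2.0657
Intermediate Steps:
Y = Rational(-3, 4) (Y = Add(Rational(-1, 2), Mul(Rational(1, 4), Add(-1, Mul(-1, 0)))) = Add(Rational(-1, 2), Mul(Rational(1, 4), Add(-1, 0))) = Add(Rational(-1, 2), Mul(Rational(1, 4), -1)) = Add(Rational(-1, 2), Rational(-1, 4)) = Rational(-3, 4) ≈ -0.75000)
Function('k')(c) = Mul(-2, c) (Function('k')(c) = Mul(c, -2) = Mul(-2, c))
Function('d')(E, S) = Rational(-71, 16) (Function('d')(E, S) = Add(-5, Pow(Rational(-3, 4), 2)) = Add(-5, Rational(9, 16)) = Rational(-71, 16))
w = Rational(-71, 1856) (w = Mul(Rational(-71, 16), Pow(116, -1)) = Mul(Rational(-71, 16), Rational(1, 116)) = Rational(-71, 1856) ≈ -0.038254)
Mul(w, Add(-28, Mul(-1, 26))) = Mul(Rational(-71, 1856), Add(-28, Mul(-1, 26))) = Mul(Rational(-71, 1856), Add(-28, -26)) = Mul(Rational(-71, 1856), -54) = Rational(1917, 928)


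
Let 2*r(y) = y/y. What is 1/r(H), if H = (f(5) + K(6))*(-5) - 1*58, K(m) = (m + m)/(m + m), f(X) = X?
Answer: 2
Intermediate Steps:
K(m) = 1 (K(m) = (2*m)/((2*m)) = (2*m)*(1/(2*m)) = 1)
H = -88 (H = (5 + 1)*(-5) - 1*58 = 6*(-5) - 58 = -30 - 58 = -88)
r(y) = ½ (r(y) = (y/y)/2 = (½)*1 = ½)
1/r(H) = 1/(½) = 2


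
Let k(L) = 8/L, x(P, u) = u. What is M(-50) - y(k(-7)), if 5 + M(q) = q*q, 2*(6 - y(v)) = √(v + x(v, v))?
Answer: 2489 + 2*I*√7/7 ≈ 2489.0 + 0.75593*I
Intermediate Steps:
y(v) = 6 - √2*√v/2 (y(v) = 6 - √(v + v)/2 = 6 - √2*√v/2)
M(q) = -5 + q² (M(q) = -5 + q*q = -5 + q²)
M(-50) - y(k(-7)) = (-5 + (-50)²) - (6 - √2*√(8/(-7))/2) = (-5 + 2500) - (6 - √2*√(8*(-⅐))/2) = 2495 - (6 - √2*√(-8/7)/2) = 2495 - (6 - √2*2*I*√14/7/2) = 2495 - (6 - 2*I*√7/7) = 2495 + (-6 + 2*I*√7/7) = 2489 + 2*I*√7/7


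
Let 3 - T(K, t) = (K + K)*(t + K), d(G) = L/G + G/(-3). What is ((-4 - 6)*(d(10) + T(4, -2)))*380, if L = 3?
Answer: 182780/3 ≈ 60927.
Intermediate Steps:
d(G) = 3/G - G/3 (d(G) = 3/G + G/(-3) = 3/G + G*(-⅓) = 3/G - G/3)
T(K, t) = 3 - 2*K*(K + t) (T(K, t) = 3 - (K + K)*(t + K) = 3 - 2*K*(K + t))
((-4 - 6)*(d(10) + T(4, -2)))*380 = ((-4 - 6)*((3/10 - ⅓*10) + (3 - 2*4² - 2*4*(-2))))*380 = -10*((3*(⅒) - 10/3) + (3 - 2*16 + 16))*380 = -10*((3/10 - 10/3) + (3 - 32 + 16))*380 = -10*(-91/30 - 13)*380 = -10*(-481/30)*380 = (481/3)*380 = 182780/3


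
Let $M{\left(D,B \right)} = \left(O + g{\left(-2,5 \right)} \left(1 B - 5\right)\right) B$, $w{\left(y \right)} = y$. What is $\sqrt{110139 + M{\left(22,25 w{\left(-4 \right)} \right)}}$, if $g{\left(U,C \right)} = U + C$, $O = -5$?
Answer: $\sqrt{142139} \approx 377.01$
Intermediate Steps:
$g{\left(U,C \right)} = C + U$
$M{\left(D,B \right)} = B \left(-20 + 3 B\right)$ ($M{\left(D,B \right)} = \left(-5 + \left(5 - 2\right) \left(1 B - 5\right)\right) B = \left(-5 + 3 \left(B - 5\right)\right) B = \left(-5 + 3 \left(-5 + B\right)\right) B = \left(-5 + \left(-15 + 3 B\right)\right) B = \left(-20 + 3 B\right) B = B \left(-20 + 3 B\right)$)
$\sqrt{110139 + M{\left(22,25 w{\left(-4 \right)} \right)}} = \sqrt{110139 + 25 \left(-4\right) \left(-20 + 3 \cdot 25 \left(-4\right)\right)} = \sqrt{110139 - 100 \left(-20 + 3 \left(-100\right)\right)} = \sqrt{110139 - 100 \left(-20 - 300\right)} = \sqrt{110139 - -32000} = \sqrt{110139 + 32000} = \sqrt{142139}$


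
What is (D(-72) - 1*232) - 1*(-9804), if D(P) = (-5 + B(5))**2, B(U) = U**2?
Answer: 9972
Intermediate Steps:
D(P) = 400 (D(P) = (-5 + 5**2)**2 = (-5 + 25)**2 = 20**2 = 400)
(D(-72) - 1*232) - 1*(-9804) = (400 - 1*232) - 1*(-9804) = (400 - 232) + 9804 = 168 + 9804 = 9972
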